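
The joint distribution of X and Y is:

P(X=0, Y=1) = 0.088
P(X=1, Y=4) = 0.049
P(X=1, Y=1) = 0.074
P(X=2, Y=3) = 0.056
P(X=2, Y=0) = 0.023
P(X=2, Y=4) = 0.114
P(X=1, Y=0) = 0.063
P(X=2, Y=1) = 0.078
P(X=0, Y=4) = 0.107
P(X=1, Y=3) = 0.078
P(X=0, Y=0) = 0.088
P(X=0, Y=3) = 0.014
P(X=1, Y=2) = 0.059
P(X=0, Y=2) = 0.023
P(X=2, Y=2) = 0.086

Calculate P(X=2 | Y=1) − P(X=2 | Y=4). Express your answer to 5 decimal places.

-0.09722

P(Y=1) = 0.088 + 0.074 + 0.078 = 0.240; P(X=2 | Y=1) = 0.078/0.240 = 0.325000.
P(Y=4) = 0.107 + 0.049 + 0.114 = 0.270; P(X=2 | Y=4) = 0.114/0.270 = 0.422222.
Difference = -0.09722.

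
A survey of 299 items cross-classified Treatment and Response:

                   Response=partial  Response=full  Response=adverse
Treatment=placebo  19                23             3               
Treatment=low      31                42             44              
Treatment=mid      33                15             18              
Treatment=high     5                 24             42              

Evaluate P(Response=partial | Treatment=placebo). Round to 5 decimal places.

Total with Treatment=placebo: 19 + 23 + 3 = 45.
P(Response=partial | Treatment=placebo) = 19/45 = 0.42222.

0.42222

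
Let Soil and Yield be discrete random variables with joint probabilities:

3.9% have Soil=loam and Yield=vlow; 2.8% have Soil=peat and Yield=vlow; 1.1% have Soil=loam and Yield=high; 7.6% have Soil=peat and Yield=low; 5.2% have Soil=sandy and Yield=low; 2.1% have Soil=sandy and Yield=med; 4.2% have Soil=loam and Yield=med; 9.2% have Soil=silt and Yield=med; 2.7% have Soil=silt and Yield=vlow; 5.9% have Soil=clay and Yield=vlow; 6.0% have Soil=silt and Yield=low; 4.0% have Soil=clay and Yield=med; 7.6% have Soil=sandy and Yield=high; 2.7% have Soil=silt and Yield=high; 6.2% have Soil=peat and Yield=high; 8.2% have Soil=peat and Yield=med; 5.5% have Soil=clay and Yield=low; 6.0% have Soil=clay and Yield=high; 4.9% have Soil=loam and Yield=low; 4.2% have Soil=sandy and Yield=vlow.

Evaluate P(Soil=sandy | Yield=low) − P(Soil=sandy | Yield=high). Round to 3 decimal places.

-0.144

P(Yield=low) = 0.052 + 0.049 + 0.055 + 0.060 + 0.076 = 0.292; P(Soil=sandy | Yield=low) = 0.052/0.292 = 0.1781.
P(Yield=high) = 0.076 + 0.011 + 0.060 + 0.027 + 0.062 = 0.236; P(Soil=sandy | Yield=high) = 0.076/0.236 = 0.3220.
Difference = -0.144.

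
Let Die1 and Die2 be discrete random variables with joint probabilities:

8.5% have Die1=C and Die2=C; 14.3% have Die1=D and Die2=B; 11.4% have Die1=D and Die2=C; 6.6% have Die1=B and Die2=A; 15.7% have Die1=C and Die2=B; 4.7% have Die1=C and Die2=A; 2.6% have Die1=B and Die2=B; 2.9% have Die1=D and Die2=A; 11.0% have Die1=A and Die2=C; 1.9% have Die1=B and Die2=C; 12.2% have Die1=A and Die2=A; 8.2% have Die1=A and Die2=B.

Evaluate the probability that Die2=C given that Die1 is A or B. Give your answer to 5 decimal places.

0.30353

P(Die1=A) = 0.122 + 0.082 + 0.110 = 0.314.
P(Die1=B) = 0.066 + 0.026 + 0.019 = 0.111.
P(Die1 ∈ {A, B}) = 0.314 + 0.111 = 0.425; P(Die2=C, Die1 ∈ {A, B}) = 0.110 + 0.019 = 0.129.
P(Die2=C | Die1 ∈ {A, B}) = 0.129/0.425 = 0.30353.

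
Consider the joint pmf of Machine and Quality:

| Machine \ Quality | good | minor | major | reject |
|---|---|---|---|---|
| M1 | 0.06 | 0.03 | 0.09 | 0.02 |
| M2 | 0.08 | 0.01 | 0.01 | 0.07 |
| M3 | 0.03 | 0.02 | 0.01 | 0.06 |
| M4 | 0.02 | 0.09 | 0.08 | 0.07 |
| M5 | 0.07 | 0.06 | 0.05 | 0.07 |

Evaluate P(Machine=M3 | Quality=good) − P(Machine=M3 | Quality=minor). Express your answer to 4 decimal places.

0.0201

P(Quality=good) = 0.06 + 0.08 + 0.03 + 0.02 + 0.07 = 0.26; P(Machine=M3 | Quality=good) = 0.03/0.26 = 0.11538.
P(Quality=minor) = 0.03 + 0.01 + 0.02 + 0.09 + 0.06 = 0.21; P(Machine=M3 | Quality=minor) = 0.02/0.21 = 0.09524.
Difference = 0.0201.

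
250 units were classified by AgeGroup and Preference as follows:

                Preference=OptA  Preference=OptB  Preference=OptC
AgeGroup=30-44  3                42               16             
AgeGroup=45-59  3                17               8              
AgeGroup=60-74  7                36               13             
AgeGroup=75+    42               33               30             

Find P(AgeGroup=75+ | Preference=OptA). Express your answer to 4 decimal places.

0.7636

Total with Preference=OptA: 3 + 3 + 7 + 42 = 55.
P(AgeGroup=75+ | Preference=OptA) = 42/55 = 0.7636.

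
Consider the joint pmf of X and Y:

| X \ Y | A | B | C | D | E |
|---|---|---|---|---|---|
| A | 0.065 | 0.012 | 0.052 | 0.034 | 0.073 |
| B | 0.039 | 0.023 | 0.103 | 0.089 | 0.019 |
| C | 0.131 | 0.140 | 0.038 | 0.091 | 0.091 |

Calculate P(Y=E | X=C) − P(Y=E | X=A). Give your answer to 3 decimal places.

P(X=C) = 0.131 + 0.140 + 0.038 + 0.091 + 0.091 = 0.491; P(Y=E | X=C) = 0.091/0.491 = 0.1853.
P(X=A) = 0.065 + 0.012 + 0.052 + 0.034 + 0.073 = 0.236; P(Y=E | X=A) = 0.073/0.236 = 0.3093.
Difference = -0.124.

-0.124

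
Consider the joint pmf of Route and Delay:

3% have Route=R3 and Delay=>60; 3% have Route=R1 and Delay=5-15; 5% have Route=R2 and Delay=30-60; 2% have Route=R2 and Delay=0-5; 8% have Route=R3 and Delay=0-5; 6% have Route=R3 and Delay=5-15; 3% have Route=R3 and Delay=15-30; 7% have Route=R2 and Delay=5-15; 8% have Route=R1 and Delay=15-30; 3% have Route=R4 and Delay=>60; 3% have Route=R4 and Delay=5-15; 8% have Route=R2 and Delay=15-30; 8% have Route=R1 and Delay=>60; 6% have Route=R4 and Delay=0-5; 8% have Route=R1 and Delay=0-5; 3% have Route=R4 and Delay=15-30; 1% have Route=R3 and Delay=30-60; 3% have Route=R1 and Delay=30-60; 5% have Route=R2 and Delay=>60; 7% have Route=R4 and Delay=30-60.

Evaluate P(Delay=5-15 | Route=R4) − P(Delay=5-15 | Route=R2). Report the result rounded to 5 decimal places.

-0.12290

P(Route=R4) = 0.06 + 0.03 + 0.03 + 0.07 + 0.03 = 0.22; P(Delay=5-15 | Route=R4) = 0.03/0.22 = 0.136364.
P(Route=R2) = 0.02 + 0.07 + 0.08 + 0.05 + 0.05 = 0.27; P(Delay=5-15 | Route=R2) = 0.07/0.27 = 0.259259.
Difference = -0.12290.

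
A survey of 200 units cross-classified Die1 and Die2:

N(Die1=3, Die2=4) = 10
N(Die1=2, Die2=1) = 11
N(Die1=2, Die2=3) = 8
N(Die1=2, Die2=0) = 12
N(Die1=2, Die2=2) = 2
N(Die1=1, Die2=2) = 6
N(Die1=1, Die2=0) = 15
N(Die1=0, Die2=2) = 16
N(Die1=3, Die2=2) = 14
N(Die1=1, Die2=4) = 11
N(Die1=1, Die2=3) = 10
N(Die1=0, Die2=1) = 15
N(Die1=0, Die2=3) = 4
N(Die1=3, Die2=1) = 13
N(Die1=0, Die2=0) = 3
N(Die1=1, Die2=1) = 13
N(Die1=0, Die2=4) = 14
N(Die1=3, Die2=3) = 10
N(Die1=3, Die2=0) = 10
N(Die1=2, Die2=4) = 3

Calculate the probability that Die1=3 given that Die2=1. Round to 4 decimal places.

0.2500

Total with Die2=1: 15 + 13 + 11 + 13 = 52.
P(Die1=3 | Die2=1) = 13/52 = 0.2500.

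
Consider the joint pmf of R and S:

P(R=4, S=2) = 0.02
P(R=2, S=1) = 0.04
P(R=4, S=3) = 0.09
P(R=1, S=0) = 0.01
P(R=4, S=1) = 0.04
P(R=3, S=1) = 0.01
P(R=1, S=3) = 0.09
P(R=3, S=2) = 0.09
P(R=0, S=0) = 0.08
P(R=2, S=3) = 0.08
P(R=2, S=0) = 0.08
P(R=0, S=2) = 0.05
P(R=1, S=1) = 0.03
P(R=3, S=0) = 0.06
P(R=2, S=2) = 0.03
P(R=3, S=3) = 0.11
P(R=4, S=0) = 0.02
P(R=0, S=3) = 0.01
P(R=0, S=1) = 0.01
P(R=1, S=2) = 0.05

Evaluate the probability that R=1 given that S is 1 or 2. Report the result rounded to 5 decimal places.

0.21622

P(S=1) = 0.01 + 0.03 + 0.04 + 0.01 + 0.04 = 0.13.
P(S=2) = 0.05 + 0.05 + 0.03 + 0.09 + 0.02 = 0.24.
P(S ∈ {1, 2}) = 0.13 + 0.24 = 0.37; P(R=1, S ∈ {1, 2}) = 0.03 + 0.05 = 0.08.
P(R=1 | S ∈ {1, 2}) = 0.08/0.37 = 0.21622.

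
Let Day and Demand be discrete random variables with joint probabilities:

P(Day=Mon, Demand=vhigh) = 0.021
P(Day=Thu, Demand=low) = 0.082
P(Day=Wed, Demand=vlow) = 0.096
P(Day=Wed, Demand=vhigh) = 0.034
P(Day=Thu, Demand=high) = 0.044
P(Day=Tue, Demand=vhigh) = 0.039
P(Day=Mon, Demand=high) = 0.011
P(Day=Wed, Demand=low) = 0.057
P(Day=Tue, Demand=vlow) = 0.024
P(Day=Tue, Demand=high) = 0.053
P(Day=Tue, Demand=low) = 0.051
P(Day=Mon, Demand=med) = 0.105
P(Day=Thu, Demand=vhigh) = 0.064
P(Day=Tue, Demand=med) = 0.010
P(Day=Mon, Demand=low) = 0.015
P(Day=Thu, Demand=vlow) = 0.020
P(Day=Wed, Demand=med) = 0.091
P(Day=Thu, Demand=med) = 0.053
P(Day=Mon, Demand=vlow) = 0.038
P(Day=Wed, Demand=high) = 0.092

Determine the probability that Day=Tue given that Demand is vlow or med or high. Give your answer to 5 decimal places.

P(Demand=vlow) = 0.038 + 0.024 + 0.096 + 0.020 = 0.178.
P(Demand=med) = 0.105 + 0.010 + 0.091 + 0.053 = 0.259.
P(Demand=high) = 0.011 + 0.053 + 0.092 + 0.044 = 0.200.
P(Demand ∈ {vlow, med, high}) = 0.178 + 0.259 + 0.200 = 0.637; P(Day=Tue, Demand ∈ {vlow, med, high}) = 0.024 + 0.010 + 0.053 = 0.087.
P(Day=Tue | Demand ∈ {vlow, med, high}) = 0.087/0.637 = 0.13658.

0.13658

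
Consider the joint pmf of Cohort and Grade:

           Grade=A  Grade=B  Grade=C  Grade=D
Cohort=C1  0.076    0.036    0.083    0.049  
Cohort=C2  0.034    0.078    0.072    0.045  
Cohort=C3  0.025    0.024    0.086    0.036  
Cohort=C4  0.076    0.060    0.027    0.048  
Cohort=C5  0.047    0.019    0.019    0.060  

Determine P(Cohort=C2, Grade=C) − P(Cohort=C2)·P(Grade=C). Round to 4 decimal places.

P(Cohort=C2) = 0.034 + 0.078 + 0.072 + 0.045 = 0.229.
P(Grade=C) = 0.083 + 0.072 + 0.086 + 0.027 + 0.019 = 0.287.
P(Cohort=C2, Grade=C) − P(Cohort=C2)P(Grade=C) = 0.072 − 0.229×0.287 = 0.0063.

0.0063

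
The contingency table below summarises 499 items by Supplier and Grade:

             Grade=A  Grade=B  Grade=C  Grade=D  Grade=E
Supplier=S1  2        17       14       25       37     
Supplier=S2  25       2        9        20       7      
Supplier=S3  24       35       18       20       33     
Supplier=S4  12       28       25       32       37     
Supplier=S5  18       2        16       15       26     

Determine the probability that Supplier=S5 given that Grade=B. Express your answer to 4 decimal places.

Total with Grade=B: 17 + 2 + 35 + 28 + 2 = 84.
P(Supplier=S5 | Grade=B) = 2/84 = 0.0238.

0.0238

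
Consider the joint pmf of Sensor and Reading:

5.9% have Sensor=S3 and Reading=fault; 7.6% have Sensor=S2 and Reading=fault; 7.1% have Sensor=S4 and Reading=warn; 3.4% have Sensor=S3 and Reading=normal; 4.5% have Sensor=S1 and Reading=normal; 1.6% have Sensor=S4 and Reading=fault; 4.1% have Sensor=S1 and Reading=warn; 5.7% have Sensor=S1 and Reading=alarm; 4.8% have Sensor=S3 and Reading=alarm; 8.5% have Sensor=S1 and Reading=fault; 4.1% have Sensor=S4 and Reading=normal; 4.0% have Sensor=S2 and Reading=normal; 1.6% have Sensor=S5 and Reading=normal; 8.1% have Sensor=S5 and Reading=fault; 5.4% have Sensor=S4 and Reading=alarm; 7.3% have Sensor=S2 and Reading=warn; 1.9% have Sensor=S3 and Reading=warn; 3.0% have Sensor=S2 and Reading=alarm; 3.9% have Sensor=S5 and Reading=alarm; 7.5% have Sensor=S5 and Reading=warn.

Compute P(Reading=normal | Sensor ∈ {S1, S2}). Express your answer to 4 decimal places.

P(Sensor=S1) = 0.045 + 0.041 + 0.057 + 0.085 = 0.228.
P(Sensor=S2) = 0.040 + 0.073 + 0.030 + 0.076 = 0.219.
P(Sensor ∈ {S1, S2}) = 0.228 + 0.219 = 0.447; P(Reading=normal, Sensor ∈ {S1, S2}) = 0.045 + 0.040 = 0.085.
P(Reading=normal | Sensor ∈ {S1, S2}) = 0.085/0.447 = 0.1902.

0.1902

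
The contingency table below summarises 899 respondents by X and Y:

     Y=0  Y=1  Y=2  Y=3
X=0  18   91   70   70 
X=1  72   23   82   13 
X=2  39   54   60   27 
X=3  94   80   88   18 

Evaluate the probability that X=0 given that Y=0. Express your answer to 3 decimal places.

Total with Y=0: 18 + 72 + 39 + 94 = 223.
P(X=0 | Y=0) = 18/223 = 0.081.

0.081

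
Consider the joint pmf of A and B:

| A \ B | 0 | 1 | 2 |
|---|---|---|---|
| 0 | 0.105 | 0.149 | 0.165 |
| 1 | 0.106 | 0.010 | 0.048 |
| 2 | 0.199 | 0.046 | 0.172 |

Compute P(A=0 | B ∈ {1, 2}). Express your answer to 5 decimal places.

P(B=1) = 0.149 + 0.010 + 0.046 = 0.205.
P(B=2) = 0.165 + 0.048 + 0.172 = 0.385.
P(B ∈ {1, 2}) = 0.205 + 0.385 = 0.590; P(A=0, B ∈ {1, 2}) = 0.149 + 0.165 = 0.314.
P(A=0 | B ∈ {1, 2}) = 0.314/0.590 = 0.53220.

0.53220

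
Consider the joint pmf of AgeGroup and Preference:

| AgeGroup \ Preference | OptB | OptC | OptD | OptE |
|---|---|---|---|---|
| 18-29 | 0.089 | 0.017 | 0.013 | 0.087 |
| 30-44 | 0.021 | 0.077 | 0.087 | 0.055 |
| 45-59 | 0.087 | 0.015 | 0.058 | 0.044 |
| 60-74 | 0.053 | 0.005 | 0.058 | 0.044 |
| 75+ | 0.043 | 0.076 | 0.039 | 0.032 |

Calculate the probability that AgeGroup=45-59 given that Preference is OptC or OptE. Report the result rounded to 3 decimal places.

0.131

P(Preference=OptC) = 0.017 + 0.077 + 0.015 + 0.005 + 0.076 = 0.190.
P(Preference=OptE) = 0.087 + 0.055 + 0.044 + 0.044 + 0.032 = 0.262.
P(Preference ∈ {OptC, OptE}) = 0.190 + 0.262 = 0.452; P(AgeGroup=45-59, Preference ∈ {OptC, OptE}) = 0.015 + 0.044 = 0.059.
P(AgeGroup=45-59 | Preference ∈ {OptC, OptE}) = 0.059/0.452 = 0.131.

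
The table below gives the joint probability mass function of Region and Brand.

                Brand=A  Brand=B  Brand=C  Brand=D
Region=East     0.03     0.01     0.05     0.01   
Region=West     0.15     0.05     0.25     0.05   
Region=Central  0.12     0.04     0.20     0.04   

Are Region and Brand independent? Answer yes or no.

Every cell satisfies P(Region,Brand) = P(Region)·P(Brand). For instance P(Region=East) = 0.10, P(Brand=A) = 0.30, and 0.10×0.30 = 0.03 matches the joint entry. So Region and Brand are independent.

yes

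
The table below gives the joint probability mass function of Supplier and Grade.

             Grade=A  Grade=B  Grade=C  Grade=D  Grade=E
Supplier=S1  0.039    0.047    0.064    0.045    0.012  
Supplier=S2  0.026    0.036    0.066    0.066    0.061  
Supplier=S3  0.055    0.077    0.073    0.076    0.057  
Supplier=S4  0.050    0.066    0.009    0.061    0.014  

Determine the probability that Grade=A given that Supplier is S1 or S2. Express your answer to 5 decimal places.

0.14069

P(Supplier=S1) = 0.039 + 0.047 + 0.064 + 0.045 + 0.012 = 0.207.
P(Supplier=S2) = 0.026 + 0.036 + 0.066 + 0.066 + 0.061 = 0.255.
P(Supplier ∈ {S1, S2}) = 0.207 + 0.255 = 0.462; P(Grade=A, Supplier ∈ {S1, S2}) = 0.039 + 0.026 = 0.065.
P(Grade=A | Supplier ∈ {S1, S2}) = 0.065/0.462 = 0.14069.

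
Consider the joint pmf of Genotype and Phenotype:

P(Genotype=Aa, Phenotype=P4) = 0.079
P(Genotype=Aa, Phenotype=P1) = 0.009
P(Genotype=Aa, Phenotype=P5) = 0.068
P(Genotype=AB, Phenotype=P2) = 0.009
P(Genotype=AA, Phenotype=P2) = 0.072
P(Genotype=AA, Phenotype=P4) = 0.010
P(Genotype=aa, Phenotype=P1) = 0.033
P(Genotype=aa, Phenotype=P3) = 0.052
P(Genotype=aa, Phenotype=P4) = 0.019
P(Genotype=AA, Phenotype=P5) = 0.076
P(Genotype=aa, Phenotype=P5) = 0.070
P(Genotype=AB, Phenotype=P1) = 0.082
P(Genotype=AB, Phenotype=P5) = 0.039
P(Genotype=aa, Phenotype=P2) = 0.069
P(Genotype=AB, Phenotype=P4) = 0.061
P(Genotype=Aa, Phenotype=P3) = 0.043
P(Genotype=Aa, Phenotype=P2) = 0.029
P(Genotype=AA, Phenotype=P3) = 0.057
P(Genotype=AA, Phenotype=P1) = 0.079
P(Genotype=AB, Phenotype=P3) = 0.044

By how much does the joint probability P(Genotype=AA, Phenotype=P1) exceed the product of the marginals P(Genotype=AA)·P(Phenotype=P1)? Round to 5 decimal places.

0.01932

P(Genotype=AA) = 0.079 + 0.072 + 0.057 + 0.010 + 0.076 = 0.294.
P(Phenotype=P1) = 0.079 + 0.009 + 0.033 + 0.082 = 0.203.
P(Genotype=AA, Phenotype=P1) − P(Genotype=AA)P(Phenotype=P1) = 0.079 − 0.294×0.203 = 0.01932.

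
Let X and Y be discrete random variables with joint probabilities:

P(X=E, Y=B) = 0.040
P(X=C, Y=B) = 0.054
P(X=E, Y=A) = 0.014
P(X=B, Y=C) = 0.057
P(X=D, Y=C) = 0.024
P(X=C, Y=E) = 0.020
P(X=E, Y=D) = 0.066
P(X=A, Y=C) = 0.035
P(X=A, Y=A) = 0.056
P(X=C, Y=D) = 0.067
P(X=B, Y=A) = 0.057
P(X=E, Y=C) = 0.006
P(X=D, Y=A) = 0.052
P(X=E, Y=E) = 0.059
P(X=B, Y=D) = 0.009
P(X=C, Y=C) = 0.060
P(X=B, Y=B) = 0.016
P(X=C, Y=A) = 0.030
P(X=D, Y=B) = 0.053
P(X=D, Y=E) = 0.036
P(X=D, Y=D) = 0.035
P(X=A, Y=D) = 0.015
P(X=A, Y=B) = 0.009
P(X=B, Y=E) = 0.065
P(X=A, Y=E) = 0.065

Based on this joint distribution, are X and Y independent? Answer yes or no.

P(X=C) = 0.231 and P(Y=E) = 0.245, so their product is 0.05660, but P(X=C, Y=E) = 0.020. Since these differ, X and Y are not independent.

no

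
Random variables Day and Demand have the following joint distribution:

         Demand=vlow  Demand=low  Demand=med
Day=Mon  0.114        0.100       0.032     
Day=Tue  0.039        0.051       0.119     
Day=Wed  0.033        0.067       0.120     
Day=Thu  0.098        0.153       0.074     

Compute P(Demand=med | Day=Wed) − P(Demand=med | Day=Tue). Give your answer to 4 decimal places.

-0.0239

P(Day=Wed) = 0.033 + 0.067 + 0.120 = 0.220; P(Demand=med | Day=Wed) = 0.120/0.220 = 0.54545.
P(Day=Tue) = 0.039 + 0.051 + 0.119 = 0.209; P(Demand=med | Day=Tue) = 0.119/0.209 = 0.56938.
Difference = -0.0239.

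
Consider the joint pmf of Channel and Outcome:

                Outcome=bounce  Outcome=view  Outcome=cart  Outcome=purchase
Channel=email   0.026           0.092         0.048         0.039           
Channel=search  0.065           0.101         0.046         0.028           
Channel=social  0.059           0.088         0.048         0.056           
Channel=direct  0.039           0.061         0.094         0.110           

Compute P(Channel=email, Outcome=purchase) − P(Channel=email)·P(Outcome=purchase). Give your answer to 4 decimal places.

-0.0088

P(Channel=email) = 0.026 + 0.092 + 0.048 + 0.039 = 0.205.
P(Outcome=purchase) = 0.039 + 0.028 + 0.056 + 0.110 = 0.233.
P(Channel=email, Outcome=purchase) − P(Channel=email)P(Outcome=purchase) = 0.039 − 0.205×0.233 = -0.0088.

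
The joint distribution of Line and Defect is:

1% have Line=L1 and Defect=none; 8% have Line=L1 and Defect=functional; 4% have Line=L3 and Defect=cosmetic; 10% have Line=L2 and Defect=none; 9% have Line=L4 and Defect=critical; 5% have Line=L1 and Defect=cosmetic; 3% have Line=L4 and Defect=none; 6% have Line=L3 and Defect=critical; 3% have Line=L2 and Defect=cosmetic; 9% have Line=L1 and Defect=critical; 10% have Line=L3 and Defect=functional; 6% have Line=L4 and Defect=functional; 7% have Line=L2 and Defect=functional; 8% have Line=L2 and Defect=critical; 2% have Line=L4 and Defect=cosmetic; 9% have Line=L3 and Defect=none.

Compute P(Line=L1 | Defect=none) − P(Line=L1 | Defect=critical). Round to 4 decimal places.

-0.2378

P(Defect=none) = 0.01 + 0.10 + 0.09 + 0.03 = 0.23; P(Line=L1 | Defect=none) = 0.01/0.23 = 0.04348.
P(Defect=critical) = 0.09 + 0.08 + 0.06 + 0.09 = 0.32; P(Line=L1 | Defect=critical) = 0.09/0.32 = 0.28125.
Difference = -0.2378.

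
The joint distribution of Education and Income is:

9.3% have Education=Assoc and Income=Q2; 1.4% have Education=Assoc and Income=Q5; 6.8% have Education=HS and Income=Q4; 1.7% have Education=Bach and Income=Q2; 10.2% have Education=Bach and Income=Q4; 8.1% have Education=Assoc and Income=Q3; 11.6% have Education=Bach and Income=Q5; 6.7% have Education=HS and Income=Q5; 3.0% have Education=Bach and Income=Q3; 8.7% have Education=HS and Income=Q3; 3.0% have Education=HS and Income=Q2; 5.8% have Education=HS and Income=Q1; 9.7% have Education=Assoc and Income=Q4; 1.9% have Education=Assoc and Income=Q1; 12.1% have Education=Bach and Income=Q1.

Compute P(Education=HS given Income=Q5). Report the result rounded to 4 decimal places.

P(Income=Q5) = 0.067 + 0.014 + 0.116 = 0.197.
P(Education=HS | Income=Q5) = 0.067/0.197 = 0.3401.

0.3401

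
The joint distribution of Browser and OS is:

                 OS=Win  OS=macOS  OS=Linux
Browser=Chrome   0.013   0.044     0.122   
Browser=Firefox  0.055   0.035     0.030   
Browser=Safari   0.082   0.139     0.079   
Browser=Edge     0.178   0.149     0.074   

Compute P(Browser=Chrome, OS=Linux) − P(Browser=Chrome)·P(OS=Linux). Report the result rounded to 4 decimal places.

0.0674

P(Browser=Chrome) = 0.013 + 0.044 + 0.122 = 0.179.
P(OS=Linux) = 0.122 + 0.030 + 0.079 + 0.074 = 0.305.
P(Browser=Chrome, OS=Linux) − P(Browser=Chrome)P(OS=Linux) = 0.122 − 0.179×0.305 = 0.0674.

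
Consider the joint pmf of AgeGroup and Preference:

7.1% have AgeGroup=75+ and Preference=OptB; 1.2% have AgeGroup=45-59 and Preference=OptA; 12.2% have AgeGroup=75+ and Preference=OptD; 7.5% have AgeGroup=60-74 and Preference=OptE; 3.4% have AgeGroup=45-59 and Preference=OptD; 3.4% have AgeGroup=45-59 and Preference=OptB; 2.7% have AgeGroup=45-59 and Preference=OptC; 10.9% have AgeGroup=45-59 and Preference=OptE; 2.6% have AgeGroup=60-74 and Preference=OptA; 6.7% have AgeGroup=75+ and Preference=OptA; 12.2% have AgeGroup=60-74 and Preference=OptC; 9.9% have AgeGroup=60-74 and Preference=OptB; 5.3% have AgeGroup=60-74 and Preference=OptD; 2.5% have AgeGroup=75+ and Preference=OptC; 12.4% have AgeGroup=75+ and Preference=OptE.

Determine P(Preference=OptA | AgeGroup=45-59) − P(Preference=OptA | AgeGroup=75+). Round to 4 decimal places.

P(AgeGroup=45-59) = 0.012 + 0.034 + 0.027 + 0.034 + 0.109 = 0.216; P(Preference=OptA | AgeGroup=45-59) = 0.012/0.216 = 0.05556.
P(AgeGroup=75+) = 0.067 + 0.071 + 0.025 + 0.122 + 0.124 = 0.409; P(Preference=OptA | AgeGroup=75+) = 0.067/0.409 = 0.16381.
Difference = -0.1083.

-0.1083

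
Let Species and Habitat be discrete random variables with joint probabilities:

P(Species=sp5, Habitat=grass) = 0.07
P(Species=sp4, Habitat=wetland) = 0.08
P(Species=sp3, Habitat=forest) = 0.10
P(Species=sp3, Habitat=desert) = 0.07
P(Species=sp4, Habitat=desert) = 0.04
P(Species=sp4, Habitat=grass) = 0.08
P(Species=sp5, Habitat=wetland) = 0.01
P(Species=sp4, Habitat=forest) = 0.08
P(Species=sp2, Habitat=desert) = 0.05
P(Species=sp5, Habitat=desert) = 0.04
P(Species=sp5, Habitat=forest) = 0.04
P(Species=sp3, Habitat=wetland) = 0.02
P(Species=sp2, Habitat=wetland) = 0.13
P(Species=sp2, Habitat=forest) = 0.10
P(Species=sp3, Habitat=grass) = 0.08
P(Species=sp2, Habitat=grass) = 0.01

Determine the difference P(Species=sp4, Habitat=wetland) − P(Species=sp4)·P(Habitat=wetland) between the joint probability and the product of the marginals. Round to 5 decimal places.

0.01280

P(Species=sp4) = 0.08 + 0.08 + 0.08 + 0.04 = 0.28.
P(Habitat=wetland) = 0.13 + 0.02 + 0.08 + 0.01 = 0.24.
P(Species=sp4, Habitat=wetland) − P(Species=sp4)P(Habitat=wetland) = 0.08 − 0.28×0.24 = 0.01280.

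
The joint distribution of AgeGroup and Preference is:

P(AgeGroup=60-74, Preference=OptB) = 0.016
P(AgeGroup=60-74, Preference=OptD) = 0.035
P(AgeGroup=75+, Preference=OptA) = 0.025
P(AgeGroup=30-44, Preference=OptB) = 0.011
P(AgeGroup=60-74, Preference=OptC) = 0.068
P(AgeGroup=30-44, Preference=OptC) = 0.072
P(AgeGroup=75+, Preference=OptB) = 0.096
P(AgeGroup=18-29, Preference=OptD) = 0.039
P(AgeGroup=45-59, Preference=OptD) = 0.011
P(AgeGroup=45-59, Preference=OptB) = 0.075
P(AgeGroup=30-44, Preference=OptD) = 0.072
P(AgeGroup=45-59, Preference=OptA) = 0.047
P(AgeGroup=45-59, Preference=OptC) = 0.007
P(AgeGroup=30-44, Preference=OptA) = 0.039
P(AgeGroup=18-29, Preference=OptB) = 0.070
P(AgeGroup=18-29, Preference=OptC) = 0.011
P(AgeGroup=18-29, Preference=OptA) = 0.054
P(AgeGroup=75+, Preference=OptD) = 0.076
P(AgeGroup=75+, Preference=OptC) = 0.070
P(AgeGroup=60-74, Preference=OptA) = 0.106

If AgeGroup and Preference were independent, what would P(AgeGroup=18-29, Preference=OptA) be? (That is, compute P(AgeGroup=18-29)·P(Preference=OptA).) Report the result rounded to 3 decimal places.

0.047

P(AgeGroup=18-29) = 0.054 + 0.070 + 0.011 + 0.039 = 0.174.
P(Preference=OptA) = 0.054 + 0.039 + 0.047 + 0.106 + 0.025 = 0.271.
Product: 0.174 × 0.271 = 0.047.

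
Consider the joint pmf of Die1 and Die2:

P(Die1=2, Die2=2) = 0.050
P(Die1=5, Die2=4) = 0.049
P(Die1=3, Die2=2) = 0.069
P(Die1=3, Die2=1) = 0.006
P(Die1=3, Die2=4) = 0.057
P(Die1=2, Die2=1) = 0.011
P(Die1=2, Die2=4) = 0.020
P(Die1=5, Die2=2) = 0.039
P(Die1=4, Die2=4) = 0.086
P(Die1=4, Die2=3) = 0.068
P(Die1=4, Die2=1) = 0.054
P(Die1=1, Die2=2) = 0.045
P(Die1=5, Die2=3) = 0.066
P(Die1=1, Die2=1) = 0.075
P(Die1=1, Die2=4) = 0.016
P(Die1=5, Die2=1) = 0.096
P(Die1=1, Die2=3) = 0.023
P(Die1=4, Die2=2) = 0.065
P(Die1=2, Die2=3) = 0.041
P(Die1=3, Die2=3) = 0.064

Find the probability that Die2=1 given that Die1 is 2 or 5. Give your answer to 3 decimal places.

0.288

P(Die1=2) = 0.011 + 0.050 + 0.041 + 0.020 = 0.122.
P(Die1=5) = 0.096 + 0.039 + 0.066 + 0.049 = 0.250.
P(Die1 ∈ {2, 5}) = 0.122 + 0.250 = 0.372; P(Die2=1, Die1 ∈ {2, 5}) = 0.011 + 0.096 = 0.107.
P(Die2=1 | Die1 ∈ {2, 5}) = 0.107/0.372 = 0.288.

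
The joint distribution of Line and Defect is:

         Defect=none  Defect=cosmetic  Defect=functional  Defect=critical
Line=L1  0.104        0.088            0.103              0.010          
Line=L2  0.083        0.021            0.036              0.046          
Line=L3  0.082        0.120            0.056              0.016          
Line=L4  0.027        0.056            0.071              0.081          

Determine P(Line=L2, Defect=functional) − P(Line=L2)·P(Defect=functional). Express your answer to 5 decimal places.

-0.01348

P(Line=L2) = 0.083 + 0.021 + 0.036 + 0.046 = 0.186.
P(Defect=functional) = 0.103 + 0.036 + 0.056 + 0.071 = 0.266.
P(Line=L2, Defect=functional) − P(Line=L2)P(Defect=functional) = 0.036 − 0.186×0.266 = -0.01348.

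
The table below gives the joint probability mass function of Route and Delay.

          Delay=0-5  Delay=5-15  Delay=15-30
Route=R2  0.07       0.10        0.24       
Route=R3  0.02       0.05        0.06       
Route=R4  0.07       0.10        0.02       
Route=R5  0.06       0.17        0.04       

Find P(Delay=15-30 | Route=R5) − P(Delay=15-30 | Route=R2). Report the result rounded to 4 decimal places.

P(Route=R5) = 0.06 + 0.17 + 0.04 = 0.27; P(Delay=15-30 | Route=R5) = 0.04/0.27 = 0.14815.
P(Route=R2) = 0.07 + 0.10 + 0.24 = 0.41; P(Delay=15-30 | Route=R2) = 0.24/0.41 = 0.58537.
Difference = -0.4372.

-0.4372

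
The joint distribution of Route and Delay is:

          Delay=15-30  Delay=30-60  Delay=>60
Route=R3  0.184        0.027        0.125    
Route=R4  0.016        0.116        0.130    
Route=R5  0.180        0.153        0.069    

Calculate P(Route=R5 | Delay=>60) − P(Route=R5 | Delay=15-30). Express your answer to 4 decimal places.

-0.2607

P(Delay=>60) = 0.125 + 0.130 + 0.069 = 0.324; P(Route=R5 | Delay=>60) = 0.069/0.324 = 0.21296.
P(Delay=15-30) = 0.184 + 0.016 + 0.180 = 0.380; P(Route=R5 | Delay=15-30) = 0.180/0.380 = 0.47368.
Difference = -0.2607.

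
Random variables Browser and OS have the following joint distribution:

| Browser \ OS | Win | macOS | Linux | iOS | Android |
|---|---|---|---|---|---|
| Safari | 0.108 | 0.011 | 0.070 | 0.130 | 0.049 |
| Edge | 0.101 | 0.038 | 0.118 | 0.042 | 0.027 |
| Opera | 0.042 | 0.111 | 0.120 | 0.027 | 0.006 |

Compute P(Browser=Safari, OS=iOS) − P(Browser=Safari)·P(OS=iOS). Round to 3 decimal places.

0.057

P(Browser=Safari) = 0.108 + 0.011 + 0.070 + 0.130 + 0.049 = 0.368.
P(OS=iOS) = 0.130 + 0.042 + 0.027 = 0.199.
P(Browser=Safari, OS=iOS) − P(Browser=Safari)P(OS=iOS) = 0.130 − 0.368×0.199 = 0.057.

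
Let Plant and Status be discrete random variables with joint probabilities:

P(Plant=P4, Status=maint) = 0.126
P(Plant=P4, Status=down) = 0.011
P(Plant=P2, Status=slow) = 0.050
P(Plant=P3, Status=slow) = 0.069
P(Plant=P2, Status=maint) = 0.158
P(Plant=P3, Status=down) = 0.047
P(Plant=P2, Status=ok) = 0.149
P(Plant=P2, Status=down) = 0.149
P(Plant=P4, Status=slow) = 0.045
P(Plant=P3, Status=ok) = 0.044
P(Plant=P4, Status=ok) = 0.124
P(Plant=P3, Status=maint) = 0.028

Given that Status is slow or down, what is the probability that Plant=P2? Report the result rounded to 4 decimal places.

0.5364

P(Status=slow) = 0.050 + 0.069 + 0.045 = 0.164.
P(Status=down) = 0.149 + 0.047 + 0.011 = 0.207.
P(Status ∈ {slow, down}) = 0.164 + 0.207 = 0.371; P(Plant=P2, Status ∈ {slow, down}) = 0.050 + 0.149 = 0.199.
P(Plant=P2 | Status ∈ {slow, down}) = 0.199/0.371 = 0.5364.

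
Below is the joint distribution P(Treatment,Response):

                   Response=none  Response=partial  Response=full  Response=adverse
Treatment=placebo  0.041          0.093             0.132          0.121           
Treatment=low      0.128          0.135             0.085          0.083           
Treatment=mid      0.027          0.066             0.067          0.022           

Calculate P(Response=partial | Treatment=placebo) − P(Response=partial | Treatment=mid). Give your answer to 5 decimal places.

P(Treatment=placebo) = 0.041 + 0.093 + 0.132 + 0.121 = 0.387; P(Response=partial | Treatment=placebo) = 0.093/0.387 = 0.240310.
P(Treatment=mid) = 0.027 + 0.066 + 0.067 + 0.022 = 0.182; P(Response=partial | Treatment=mid) = 0.066/0.182 = 0.362637.
Difference = -0.12233.

-0.12233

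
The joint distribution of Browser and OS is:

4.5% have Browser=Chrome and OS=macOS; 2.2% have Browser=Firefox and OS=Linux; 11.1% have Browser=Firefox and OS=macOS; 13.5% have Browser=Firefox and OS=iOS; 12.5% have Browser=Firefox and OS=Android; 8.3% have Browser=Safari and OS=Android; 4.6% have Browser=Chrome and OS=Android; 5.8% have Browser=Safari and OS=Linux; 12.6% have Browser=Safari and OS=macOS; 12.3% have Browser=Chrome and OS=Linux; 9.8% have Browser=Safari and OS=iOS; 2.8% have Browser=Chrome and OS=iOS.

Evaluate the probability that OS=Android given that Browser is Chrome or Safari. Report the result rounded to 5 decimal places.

0.21252

P(Browser=Chrome) = 0.045 + 0.123 + 0.028 + 0.046 = 0.242.
P(Browser=Safari) = 0.126 + 0.058 + 0.098 + 0.083 = 0.365.
P(Browser ∈ {Chrome, Safari}) = 0.242 + 0.365 = 0.607; P(OS=Android, Browser ∈ {Chrome, Safari}) = 0.046 + 0.083 = 0.129.
P(OS=Android | Browser ∈ {Chrome, Safari}) = 0.129/0.607 = 0.21252.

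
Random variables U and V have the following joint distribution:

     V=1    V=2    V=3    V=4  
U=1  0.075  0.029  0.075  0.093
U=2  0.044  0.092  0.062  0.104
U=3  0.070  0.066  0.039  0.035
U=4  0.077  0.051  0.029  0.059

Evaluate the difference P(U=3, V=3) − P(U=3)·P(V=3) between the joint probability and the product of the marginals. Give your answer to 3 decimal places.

-0.004

P(U=3) = 0.070 + 0.066 + 0.039 + 0.035 = 0.210.
P(V=3) = 0.075 + 0.062 + 0.039 + 0.029 = 0.205.
P(U=3, V=3) − P(U=3)P(V=3) = 0.039 − 0.210×0.205 = -0.004.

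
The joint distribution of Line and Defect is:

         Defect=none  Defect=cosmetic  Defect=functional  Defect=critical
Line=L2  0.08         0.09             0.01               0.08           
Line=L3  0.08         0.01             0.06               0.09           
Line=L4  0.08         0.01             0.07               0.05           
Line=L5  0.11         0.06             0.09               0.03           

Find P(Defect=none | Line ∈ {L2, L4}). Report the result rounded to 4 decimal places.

P(Line=L2) = 0.08 + 0.09 + 0.01 + 0.08 = 0.26.
P(Line=L4) = 0.08 + 0.01 + 0.07 + 0.05 = 0.21.
P(Line ∈ {L2, L4}) = 0.26 + 0.21 = 0.47; P(Defect=none, Line ∈ {L2, L4}) = 0.08 + 0.08 = 0.16.
P(Defect=none | Line ∈ {L2, L4}) = 0.16/0.47 = 0.3404.

0.3404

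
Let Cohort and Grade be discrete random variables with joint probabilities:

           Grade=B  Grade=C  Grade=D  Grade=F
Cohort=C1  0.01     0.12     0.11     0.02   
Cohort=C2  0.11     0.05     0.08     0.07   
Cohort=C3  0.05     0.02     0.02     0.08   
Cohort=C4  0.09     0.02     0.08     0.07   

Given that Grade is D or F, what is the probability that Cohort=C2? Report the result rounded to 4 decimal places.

P(Grade=D) = 0.11 + 0.08 + 0.02 + 0.08 = 0.29.
P(Grade=F) = 0.02 + 0.07 + 0.08 + 0.07 = 0.24.
P(Grade ∈ {D, F}) = 0.29 + 0.24 = 0.53; P(Cohort=C2, Grade ∈ {D, F}) = 0.08 + 0.07 = 0.15.
P(Cohort=C2 | Grade ∈ {D, F}) = 0.15/0.53 = 0.2830.

0.2830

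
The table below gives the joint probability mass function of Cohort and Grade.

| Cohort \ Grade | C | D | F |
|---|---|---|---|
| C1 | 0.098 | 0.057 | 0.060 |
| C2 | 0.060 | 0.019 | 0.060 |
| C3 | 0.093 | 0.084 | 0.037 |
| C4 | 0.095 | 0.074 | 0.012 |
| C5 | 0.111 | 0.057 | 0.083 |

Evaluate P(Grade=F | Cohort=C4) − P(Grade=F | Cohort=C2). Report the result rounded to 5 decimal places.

P(Cohort=C4) = 0.095 + 0.074 + 0.012 = 0.181; P(Grade=F | Cohort=C4) = 0.012/0.181 = 0.066298.
P(Cohort=C2) = 0.060 + 0.019 + 0.060 = 0.139; P(Grade=F | Cohort=C2) = 0.060/0.139 = 0.431655.
Difference = -0.36536.

-0.36536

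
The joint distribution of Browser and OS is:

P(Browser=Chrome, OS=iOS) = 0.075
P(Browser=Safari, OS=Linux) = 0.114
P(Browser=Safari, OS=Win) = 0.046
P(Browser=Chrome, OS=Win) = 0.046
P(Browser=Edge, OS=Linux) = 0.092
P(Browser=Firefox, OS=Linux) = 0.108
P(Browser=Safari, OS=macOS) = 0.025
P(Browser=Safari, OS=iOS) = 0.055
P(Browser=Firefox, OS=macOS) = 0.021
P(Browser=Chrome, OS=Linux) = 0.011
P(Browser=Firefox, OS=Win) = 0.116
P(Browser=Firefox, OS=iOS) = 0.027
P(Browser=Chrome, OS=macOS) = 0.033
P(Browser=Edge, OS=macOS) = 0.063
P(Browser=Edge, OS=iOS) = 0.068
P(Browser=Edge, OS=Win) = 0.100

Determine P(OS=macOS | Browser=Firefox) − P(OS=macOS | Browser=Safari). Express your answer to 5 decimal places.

P(Browser=Firefox) = 0.116 + 0.021 + 0.108 + 0.027 = 0.272; P(OS=macOS | Browser=Firefox) = 0.021/0.272 = 0.077206.
P(Browser=Safari) = 0.046 + 0.025 + 0.114 + 0.055 = 0.240; P(OS=macOS | Browser=Safari) = 0.025/0.240 = 0.104167.
Difference = -0.02696.

-0.02696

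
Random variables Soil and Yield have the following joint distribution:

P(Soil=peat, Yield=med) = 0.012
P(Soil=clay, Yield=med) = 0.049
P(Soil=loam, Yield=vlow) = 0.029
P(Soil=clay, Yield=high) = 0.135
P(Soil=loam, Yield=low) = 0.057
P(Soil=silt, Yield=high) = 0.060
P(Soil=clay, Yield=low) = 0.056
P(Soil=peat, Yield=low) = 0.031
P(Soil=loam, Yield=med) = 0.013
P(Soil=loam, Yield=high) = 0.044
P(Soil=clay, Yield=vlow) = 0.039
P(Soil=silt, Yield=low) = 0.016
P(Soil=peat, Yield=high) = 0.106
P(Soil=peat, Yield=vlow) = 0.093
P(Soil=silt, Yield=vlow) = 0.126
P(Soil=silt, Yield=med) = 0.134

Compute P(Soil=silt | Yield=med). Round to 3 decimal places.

0.644

P(Yield=med) = 0.013 + 0.049 + 0.134 + 0.012 = 0.208.
P(Soil=silt | Yield=med) = 0.134/0.208 = 0.644.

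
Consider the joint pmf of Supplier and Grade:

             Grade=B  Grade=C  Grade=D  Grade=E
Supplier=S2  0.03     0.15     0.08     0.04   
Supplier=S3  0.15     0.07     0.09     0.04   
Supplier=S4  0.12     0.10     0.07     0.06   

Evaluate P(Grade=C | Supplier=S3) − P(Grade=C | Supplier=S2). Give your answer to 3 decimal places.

P(Supplier=S3) = 0.15 + 0.07 + 0.09 + 0.04 = 0.35; P(Grade=C | Supplier=S3) = 0.07/0.35 = 0.2000.
P(Supplier=S2) = 0.03 + 0.15 + 0.08 + 0.04 = 0.30; P(Grade=C | Supplier=S2) = 0.15/0.30 = 0.5000.
Difference = -0.300.

-0.300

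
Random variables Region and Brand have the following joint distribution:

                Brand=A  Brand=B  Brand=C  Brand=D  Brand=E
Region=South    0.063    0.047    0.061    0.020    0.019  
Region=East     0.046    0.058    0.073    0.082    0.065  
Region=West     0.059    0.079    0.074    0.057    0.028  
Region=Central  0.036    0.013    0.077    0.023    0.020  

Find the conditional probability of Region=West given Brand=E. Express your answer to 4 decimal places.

0.2121

P(Brand=E) = 0.019 + 0.065 + 0.028 + 0.020 = 0.132.
P(Region=West | Brand=E) = 0.028/0.132 = 0.2121.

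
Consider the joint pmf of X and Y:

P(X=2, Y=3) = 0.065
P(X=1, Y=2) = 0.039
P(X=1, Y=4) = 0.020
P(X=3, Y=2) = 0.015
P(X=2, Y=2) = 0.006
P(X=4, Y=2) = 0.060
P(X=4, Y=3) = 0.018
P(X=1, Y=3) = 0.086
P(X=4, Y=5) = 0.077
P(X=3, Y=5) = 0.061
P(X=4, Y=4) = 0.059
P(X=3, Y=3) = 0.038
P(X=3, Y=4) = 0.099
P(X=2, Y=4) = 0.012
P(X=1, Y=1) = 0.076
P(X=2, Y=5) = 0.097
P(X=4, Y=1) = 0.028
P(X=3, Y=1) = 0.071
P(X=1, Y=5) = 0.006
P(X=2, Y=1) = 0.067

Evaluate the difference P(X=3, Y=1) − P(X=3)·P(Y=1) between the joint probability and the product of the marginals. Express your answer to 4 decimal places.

P(X=3) = 0.071 + 0.015 + 0.038 + 0.099 + 0.061 = 0.284.
P(Y=1) = 0.076 + 0.067 + 0.071 + 0.028 = 0.242.
P(X=3, Y=1) − P(X=3)P(Y=1) = 0.071 − 0.284×0.242 = 0.0023.

0.0023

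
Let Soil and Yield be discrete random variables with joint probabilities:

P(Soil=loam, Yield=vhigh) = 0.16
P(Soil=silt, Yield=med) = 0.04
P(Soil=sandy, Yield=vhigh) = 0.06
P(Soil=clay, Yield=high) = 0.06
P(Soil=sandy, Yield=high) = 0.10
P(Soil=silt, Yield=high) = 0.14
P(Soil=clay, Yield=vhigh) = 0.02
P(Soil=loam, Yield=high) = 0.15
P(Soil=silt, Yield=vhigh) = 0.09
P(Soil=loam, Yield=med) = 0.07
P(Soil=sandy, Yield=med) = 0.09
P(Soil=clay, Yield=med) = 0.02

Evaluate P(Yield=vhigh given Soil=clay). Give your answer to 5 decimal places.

0.20000

P(Soil=clay) = 0.02 + 0.06 + 0.02 = 0.10.
P(Yield=vhigh | Soil=clay) = 0.02/0.10 = 0.20000.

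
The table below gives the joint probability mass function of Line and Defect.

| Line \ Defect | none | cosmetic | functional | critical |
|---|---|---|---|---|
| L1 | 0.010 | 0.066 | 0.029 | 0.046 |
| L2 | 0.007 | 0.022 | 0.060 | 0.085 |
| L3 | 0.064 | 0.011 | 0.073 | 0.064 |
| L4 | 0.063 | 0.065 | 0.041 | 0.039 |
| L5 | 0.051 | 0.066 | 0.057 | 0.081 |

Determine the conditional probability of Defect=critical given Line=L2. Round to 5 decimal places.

P(Line=L2) = 0.007 + 0.022 + 0.060 + 0.085 = 0.174.
P(Defect=critical | Line=L2) = 0.085/0.174 = 0.48851.

0.48851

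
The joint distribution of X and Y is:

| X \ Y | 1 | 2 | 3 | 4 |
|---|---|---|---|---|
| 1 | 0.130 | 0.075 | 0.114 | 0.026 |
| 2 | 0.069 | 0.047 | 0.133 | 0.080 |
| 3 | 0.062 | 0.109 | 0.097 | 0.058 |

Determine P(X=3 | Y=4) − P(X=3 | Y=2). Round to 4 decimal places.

-0.1182

P(Y=4) = 0.026 + 0.080 + 0.058 = 0.164; P(X=3 | Y=4) = 0.058/0.164 = 0.35366.
P(Y=2) = 0.075 + 0.047 + 0.109 = 0.231; P(X=3 | Y=2) = 0.109/0.231 = 0.47186.
Difference = -0.1182.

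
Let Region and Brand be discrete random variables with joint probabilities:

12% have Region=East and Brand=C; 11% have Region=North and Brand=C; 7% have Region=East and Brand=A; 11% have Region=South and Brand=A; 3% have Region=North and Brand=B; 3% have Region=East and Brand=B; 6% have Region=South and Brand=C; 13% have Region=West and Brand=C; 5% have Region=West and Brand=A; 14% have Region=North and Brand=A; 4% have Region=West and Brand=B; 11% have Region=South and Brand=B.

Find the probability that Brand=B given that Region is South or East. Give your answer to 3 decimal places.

0.280

P(Region=South) = 0.11 + 0.11 + 0.06 = 0.28.
P(Region=East) = 0.07 + 0.03 + 0.12 = 0.22.
P(Region ∈ {South, East}) = 0.28 + 0.22 = 0.50; P(Brand=B, Region ∈ {South, East}) = 0.11 + 0.03 = 0.14.
P(Brand=B | Region ∈ {South, East}) = 0.14/0.50 = 0.280.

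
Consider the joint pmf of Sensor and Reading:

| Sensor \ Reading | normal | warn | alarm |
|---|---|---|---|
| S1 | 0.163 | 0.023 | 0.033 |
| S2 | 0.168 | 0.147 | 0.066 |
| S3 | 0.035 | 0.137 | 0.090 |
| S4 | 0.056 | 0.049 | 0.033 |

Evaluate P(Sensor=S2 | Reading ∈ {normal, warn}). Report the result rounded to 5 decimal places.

0.40488

P(Reading=normal) = 0.163 + 0.168 + 0.035 + 0.056 = 0.422.
P(Reading=warn) = 0.023 + 0.147 + 0.137 + 0.049 = 0.356.
P(Reading ∈ {normal, warn}) = 0.422 + 0.356 = 0.778; P(Sensor=S2, Reading ∈ {normal, warn}) = 0.168 + 0.147 = 0.315.
P(Sensor=S2 | Reading ∈ {normal, warn}) = 0.315/0.778 = 0.40488.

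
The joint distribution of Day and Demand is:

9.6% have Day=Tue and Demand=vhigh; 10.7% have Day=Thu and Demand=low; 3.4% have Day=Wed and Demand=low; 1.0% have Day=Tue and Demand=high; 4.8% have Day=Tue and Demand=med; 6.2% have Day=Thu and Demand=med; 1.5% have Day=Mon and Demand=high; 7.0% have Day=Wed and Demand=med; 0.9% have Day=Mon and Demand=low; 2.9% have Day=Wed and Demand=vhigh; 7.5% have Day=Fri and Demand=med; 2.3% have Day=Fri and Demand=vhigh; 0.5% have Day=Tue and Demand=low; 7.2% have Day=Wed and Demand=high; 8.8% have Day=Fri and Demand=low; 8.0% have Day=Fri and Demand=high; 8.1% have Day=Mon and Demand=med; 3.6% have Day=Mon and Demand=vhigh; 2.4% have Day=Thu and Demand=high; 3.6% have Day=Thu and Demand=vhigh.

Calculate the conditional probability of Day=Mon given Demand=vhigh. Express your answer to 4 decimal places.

P(Demand=vhigh) = 0.036 + 0.096 + 0.029 + 0.036 + 0.023 = 0.220.
P(Day=Mon | Demand=vhigh) = 0.036/0.220 = 0.1636.

0.1636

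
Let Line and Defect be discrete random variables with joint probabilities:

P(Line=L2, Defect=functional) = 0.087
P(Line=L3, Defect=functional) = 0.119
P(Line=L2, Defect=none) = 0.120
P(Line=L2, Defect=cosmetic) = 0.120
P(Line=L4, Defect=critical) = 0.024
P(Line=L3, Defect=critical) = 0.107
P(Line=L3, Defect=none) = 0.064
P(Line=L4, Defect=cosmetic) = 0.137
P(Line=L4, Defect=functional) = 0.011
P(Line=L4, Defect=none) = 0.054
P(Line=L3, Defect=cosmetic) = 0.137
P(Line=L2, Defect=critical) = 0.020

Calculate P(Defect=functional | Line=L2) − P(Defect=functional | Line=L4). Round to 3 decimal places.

0.202

P(Line=L2) = 0.120 + 0.120 + 0.087 + 0.020 = 0.347; P(Defect=functional | Line=L2) = 0.087/0.347 = 0.2507.
P(Line=L4) = 0.054 + 0.137 + 0.011 + 0.024 = 0.226; P(Defect=functional | Line=L4) = 0.011/0.226 = 0.0487.
Difference = 0.202.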